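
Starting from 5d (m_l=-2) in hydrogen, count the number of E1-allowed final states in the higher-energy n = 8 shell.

4

E1 requires Δl = ±1, so l_f ∈ {1, 3}; with 0 ≤ l_f ≤ n_f−1 = 7, the allowed l_f values are {1, 3}.
For l_f = 1: m_f ∈ {m_i−1, m_i, m_i+1} ∩ [−1, 1] = {-1} → 1 state.
For l_f = 3: m_f ∈ {m_i−1, m_i, m_i+1} ∩ [−3, 3] = {-3, -2, -1} → 3 states.
Total: 4.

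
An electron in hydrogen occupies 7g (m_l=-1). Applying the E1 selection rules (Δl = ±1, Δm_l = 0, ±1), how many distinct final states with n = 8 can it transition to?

6

E1 requires Δl = ±1, so l_f ∈ {3, 5}; with 0 ≤ l_f ≤ n_f−1 = 7, the allowed l_f values are {3, 5}.
For l_f = 3: m_f ∈ {m_i−1, m_i, m_i+1} ∩ [−3, 3] = {-2, -1, 0} → 3 states.
For l_f = 5: m_f ∈ {m_i−1, m_i, m_i+1} ∩ [−5, 5] = {-2, -1, 0} → 3 states.
Total: 6.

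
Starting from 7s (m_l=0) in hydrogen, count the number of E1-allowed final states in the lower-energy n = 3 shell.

E1 requires Δl = ±1, so l_f ∈ {-1, 1}; with 0 ≤ l_f ≤ n_f−1 = 2, the allowed l_f values are {1}.
For l_f = 1: m_f ∈ {m_i−1, m_i, m_i+1} ∩ [−1, 1] = {-1, 0, 1} → 3 states.
Total: 3.

3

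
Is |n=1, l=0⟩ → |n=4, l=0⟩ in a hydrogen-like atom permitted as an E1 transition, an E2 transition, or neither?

Δl = 0 − 0 = +0; l_i + l_f = 0.
E1 (Δl = ±1): not satisfied.
E2 (Δl = 0,±2, l_i+l_f ≥ 2): not satisfied.

neither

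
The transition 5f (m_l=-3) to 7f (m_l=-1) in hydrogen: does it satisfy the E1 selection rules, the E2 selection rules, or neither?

E2

Δl = 3 − 3 = +0; l_i + l_f = 6.
Δm_l = +2.
E1 (Δl = ±1, |Δm_l| ≤ 1): not satisfied.
E2 (Δl = 0,±2, l_i+l_f ≥ 2, |Δm_l| ≤ 2): satisfied.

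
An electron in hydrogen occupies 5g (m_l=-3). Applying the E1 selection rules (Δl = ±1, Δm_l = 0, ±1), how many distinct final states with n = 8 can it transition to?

5

E1 requires Δl = ±1, so l_f ∈ {3, 5}; with 0 ≤ l_f ≤ n_f−1 = 7, the allowed l_f values are {3, 5}.
For l_f = 3: m_f ∈ {m_i−1, m_i, m_i+1} ∩ [−3, 3] = {-3, -2} → 2 states.
For l_f = 5: m_f ∈ {m_i−1, m_i, m_i+1} ∩ [−5, 5] = {-4, -3, -2} → 3 states.
Total: 5.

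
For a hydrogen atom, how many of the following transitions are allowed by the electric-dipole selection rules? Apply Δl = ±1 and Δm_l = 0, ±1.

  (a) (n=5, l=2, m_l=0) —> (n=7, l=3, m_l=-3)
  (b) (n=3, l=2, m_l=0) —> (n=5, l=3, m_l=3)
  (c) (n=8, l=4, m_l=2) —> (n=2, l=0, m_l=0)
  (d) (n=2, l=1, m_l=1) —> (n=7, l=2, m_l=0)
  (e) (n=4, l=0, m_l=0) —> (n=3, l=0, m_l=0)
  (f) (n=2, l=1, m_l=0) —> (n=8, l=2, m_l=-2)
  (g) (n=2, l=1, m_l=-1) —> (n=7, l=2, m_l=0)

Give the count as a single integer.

(a) forbidden — Δm_l = -3 (E1 requires Δm_l = 0, ±1)
(b) forbidden — Δm_l = +3 (E1 requires Δm_l = 0, ±1)
(c) forbidden — Δl = -4 (E1 requires Δl = ±1); Δm_l = -2 (E1 requires Δm_l = 0, ±1)
(d) allowed
(e) forbidden — Δl = +0 (E1 requires Δl = ±1)
(f) forbidden — Δm_l = -2 (E1 requires Δm_l = 0, ±1)
(g) allowed
Total allowed: 2 of 7.

2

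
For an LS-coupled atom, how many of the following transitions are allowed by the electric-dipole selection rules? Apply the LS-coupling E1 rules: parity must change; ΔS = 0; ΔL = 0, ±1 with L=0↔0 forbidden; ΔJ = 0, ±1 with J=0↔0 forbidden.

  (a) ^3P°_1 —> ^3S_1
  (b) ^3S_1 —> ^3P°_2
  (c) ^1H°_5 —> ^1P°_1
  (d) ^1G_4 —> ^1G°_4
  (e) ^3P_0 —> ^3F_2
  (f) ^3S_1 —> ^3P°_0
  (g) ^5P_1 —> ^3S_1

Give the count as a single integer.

4

(a) allowed
(b) allowed
(c) forbidden (parity, ΔL, ΔJ fail)
(d) allowed
(e) forbidden (parity, ΔL, ΔJ fail)
(f) allowed
(g) forbidden (parity, ΔS fail)
Total allowed: 4 of 7.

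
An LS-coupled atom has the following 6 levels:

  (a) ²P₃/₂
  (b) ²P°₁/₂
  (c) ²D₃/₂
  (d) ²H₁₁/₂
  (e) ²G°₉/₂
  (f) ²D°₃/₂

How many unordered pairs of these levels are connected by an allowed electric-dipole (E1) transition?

(a)–(b): allowed.
(a)–(c): forbidden (parity).
(a)–(d): forbidden (parity, ΔL, ΔJ).
(a)–(e): forbidden (ΔL, ΔJ).
(a)–(f): allowed.
(b)–(c): allowed.
(b)–(d): forbidden (ΔL, ΔJ).
(b)–(e): forbidden (parity, ΔL, ΔJ).
(b)–(f): forbidden (parity).
(c)–(d): forbidden (parity, ΔL, ΔJ).
(c)–(e): forbidden (ΔL, ΔJ).
(c)–(f): allowed.
(d)–(e): allowed.
(d)–(f): forbidden (ΔL, ΔJ).
(e)–(f): forbidden (parity, ΔL, ΔJ).
Allowed pairs: 5 of 15.

5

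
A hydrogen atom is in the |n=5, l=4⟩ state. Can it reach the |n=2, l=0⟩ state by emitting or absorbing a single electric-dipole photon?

Initial l = 4, final l = 0, so Δl = -4. E1 requires Δl = ±1: fails.
The transition is electric-dipole forbidden.

forbidden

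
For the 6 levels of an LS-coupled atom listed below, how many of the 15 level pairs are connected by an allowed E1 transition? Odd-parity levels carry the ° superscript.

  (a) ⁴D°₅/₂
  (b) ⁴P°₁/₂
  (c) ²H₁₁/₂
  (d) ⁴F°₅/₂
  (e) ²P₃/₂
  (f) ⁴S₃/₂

1

(a)–(b): forbidden (parity, ΔJ).
(a)–(c): forbidden (ΔS, ΔL, ΔJ).
(a)–(d): forbidden (parity).
(a)–(e): forbidden (ΔS).
(a)–(f): forbidden (ΔL).
(b)–(c): forbidden (ΔS, ΔL, ΔJ).
(b)–(d): forbidden (parity, ΔL, ΔJ).
(b)–(e): forbidden (ΔS).
(b)–(f): allowed.
(c)–(d): forbidden (ΔS, ΔL, ΔJ).
(c)–(e): forbidden (parity, ΔL, ΔJ).
(c)–(f): forbidden (parity, ΔS, ΔL, ΔJ).
(d)–(e): forbidden (ΔS, ΔL).
(d)–(f): forbidden (ΔL).
(e)–(f): forbidden (parity, ΔS).
Allowed pairs: 1 of 15.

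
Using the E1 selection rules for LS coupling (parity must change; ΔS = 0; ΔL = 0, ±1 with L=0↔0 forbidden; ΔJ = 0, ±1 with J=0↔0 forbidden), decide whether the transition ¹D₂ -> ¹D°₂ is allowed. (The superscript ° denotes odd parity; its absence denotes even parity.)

Parity must change: even → odd — ok.
ΔS = 0: S: 0 → 0 — ok.
ΔL = 0, ±1 (not L=0↔0): L: 2 → 2, ΔL = +0 — ok.
ΔJ = 0, ±1 (not J=0↔0): J: 2 → 2, ΔJ = +0 — ok.
All four E1 rules are satisfied.

allowed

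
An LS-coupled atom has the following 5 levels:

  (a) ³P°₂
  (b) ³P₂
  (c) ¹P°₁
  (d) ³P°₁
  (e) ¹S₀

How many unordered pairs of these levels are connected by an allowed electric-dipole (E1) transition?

3

(a)–(b): allowed.
(a)–(c): forbidden (parity, ΔS).
(a)–(d): forbidden (parity).
(a)–(e): forbidden (ΔS, ΔJ).
(b)–(c): forbidden (ΔS).
(b)–(d): allowed.
(b)–(e): forbidden (parity, ΔS, ΔJ).
(c)–(d): forbidden (parity, ΔS).
(c)–(e): allowed.
(d)–(e): forbidden (ΔS).
Allowed pairs: 3 of 10.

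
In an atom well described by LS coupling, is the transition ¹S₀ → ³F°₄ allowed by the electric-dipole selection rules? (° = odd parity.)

Reading off the term symbols: S 0→1, L 0→3, J 0→4, parity even→odd.
Parity must change: even → odd — ✓.
ΔS = 0: S: 0 → 1 — ✗.
ΔL = 0, ±1 (not L=0↔0): L: 0 → 3, ΔL = +3 — ✗.
ΔJ = 0, ±1 (not J=0↔0): J: 0 → 4, ΔJ = +4 — ✗.
Rule(s) violated: ΔS, ΔL, ΔJ.

forbidden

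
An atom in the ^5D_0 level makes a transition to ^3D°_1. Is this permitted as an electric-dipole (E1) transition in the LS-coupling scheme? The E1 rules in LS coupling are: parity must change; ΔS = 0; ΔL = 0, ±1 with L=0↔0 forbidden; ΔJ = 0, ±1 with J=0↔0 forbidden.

Initial level: S=2, L=2, J=0, parity even. Final level: S=1, L=2, J=1, parity odd.
Parity must change: even → odd — satisfied.
ΔL = 0, ±1 (not L=0↔0): L: 2 → 2, ΔL = +0 — satisfied.
ΔJ = 0, ±1 (not J=0↔0): J: 0 → 1, ΔJ = +1 — satisfied.
ΔS = 0: S: 2 → 1 — violated.
Rule(s) violated: ΔS.

forbidden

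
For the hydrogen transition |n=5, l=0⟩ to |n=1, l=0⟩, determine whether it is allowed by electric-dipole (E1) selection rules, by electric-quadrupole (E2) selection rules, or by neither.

Δl = 0 − 0 = +0; l_i + l_f = 0.
E1 (Δl = ±1): not satisfied.
E2 (Δl = 0,±2, l_i+l_f ≥ 2): not satisfied.

neither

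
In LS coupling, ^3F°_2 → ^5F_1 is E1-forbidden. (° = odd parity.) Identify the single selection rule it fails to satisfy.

Initial level: S=1, L=3, J=2, parity odd. Final level: S=2, L=3, J=1, parity even.
Parity must change: odd → even — passes.
ΔS = 0: S: 1 → 2 — fails.
ΔL = 0, ±1 (not L=0↔0): L: 3 → 3, ΔL = +0 — passes.
ΔJ = 0, ±1 (not J=0↔0): J: 2 → 1, ΔJ = -1 — passes.

the ΔS = 0 rule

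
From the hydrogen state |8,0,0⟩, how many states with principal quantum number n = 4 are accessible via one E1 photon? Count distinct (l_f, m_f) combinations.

E1 requires Δl = ±1, so l_f ∈ {-1, 1}; with 0 ≤ l_f ≤ n_f−1 = 3, the allowed l_f values are {1}.
For l_f = 1: m_f ∈ {m_i−1, m_i, m_i+1} ∩ [−1, 1] = {-1, 0, 1} → 3 states.
Total: 3.

3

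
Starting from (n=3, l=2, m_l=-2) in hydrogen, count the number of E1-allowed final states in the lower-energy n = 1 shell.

0

E1 requires l_f ∈ {1, 3}, but neither lies in [0, 0], so no final state is reachable.
Total: 0.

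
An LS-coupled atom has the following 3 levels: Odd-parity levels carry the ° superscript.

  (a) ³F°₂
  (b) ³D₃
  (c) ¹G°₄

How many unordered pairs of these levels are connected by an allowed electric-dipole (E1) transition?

(a)–(b): allowed.
(a)–(c): forbidden (parity, ΔS, ΔJ).
(b)–(c): forbidden (ΔS, ΔL).
Allowed pairs: 1 of 3.

1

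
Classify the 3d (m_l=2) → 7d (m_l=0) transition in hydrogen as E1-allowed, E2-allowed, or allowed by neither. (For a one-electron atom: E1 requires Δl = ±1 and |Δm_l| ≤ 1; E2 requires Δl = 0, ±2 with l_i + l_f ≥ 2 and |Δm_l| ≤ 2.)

Δl = 2 − 2 = +0; l_i + l_f = 4.
Δm_l = -2.
E1 (Δl = ±1, |Δm_l| ≤ 1): not satisfied.
E2 (Δl = 0,±2, l_i+l_f ≥ 2, |Δm_l| ≤ 2): satisfied.

E2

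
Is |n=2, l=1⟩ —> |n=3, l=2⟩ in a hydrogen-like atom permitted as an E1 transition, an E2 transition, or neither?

Δl = 2 − 1 = +1; l_i + l_f = 3.
E1 (Δl = ±1): satisfied.
E2 (Δl = 0,±2, l_i+l_f ≥ 2): not satisfied.

E1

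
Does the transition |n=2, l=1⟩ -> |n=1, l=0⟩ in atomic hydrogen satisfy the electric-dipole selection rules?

Initial l = 1, final l = 0, so Δl = -1. E1 requires Δl = ±1: ✓.
All E1 selection rules are satisfied.

allowed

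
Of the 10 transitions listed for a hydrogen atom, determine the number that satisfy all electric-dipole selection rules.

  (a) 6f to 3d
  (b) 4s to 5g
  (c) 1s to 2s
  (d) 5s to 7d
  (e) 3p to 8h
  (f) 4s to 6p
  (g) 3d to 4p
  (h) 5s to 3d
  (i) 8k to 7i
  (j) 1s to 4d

4

(a) allowed
(b) forbidden — Δl = +4 (E1 requires Δl = ±1)
(c) forbidden — Δl = +0 (E1 requires Δl = ±1)
(d) forbidden — Δl = +2 (E1 requires Δl = ±1)
(e) forbidden — Δl = +4 (E1 requires Δl = ±1)
(f) allowed
(g) allowed
(h) forbidden — Δl = +2 (E1 requires Δl = ±1)
(i) allowed
(j) forbidden — Δl = +2 (E1 requires Δl = ±1)
Total allowed: 4 of 10.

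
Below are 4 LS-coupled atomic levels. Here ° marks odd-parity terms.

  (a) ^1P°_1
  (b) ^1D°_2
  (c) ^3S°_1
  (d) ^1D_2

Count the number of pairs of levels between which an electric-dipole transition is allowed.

2

(a)–(b): forbidden (parity).
(a)–(c): forbidden (parity, ΔS).
(a)–(d): allowed.
(b)–(c): forbidden (parity, ΔS, ΔL).
(b)–(d): allowed.
(c)–(d): forbidden (ΔS, ΔL).
Allowed pairs: 2 of 6.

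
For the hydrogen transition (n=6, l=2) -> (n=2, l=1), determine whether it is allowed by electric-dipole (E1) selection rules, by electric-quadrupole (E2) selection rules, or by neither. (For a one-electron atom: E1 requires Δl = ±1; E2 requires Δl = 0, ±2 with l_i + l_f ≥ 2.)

E1

Δl = 1 − 2 = -1; l_i + l_f = 3.
E1 (Δl = ±1): satisfied.
E2 (Δl = 0,±2, l_i+l_f ≥ 2): not satisfied.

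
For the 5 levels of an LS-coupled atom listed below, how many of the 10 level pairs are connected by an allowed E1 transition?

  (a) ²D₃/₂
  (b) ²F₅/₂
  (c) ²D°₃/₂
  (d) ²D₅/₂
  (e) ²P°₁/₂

4

(a)–(b): forbidden (parity).
(a)–(c): allowed.
(a)–(d): forbidden (parity).
(a)–(e): allowed.
(b)–(c): allowed.
(b)–(d): forbidden (parity).
(b)–(e): forbidden (ΔL, ΔJ).
(c)–(d): allowed.
(c)–(e): forbidden (parity).
(d)–(e): forbidden (ΔJ).
Allowed pairs: 4 of 10.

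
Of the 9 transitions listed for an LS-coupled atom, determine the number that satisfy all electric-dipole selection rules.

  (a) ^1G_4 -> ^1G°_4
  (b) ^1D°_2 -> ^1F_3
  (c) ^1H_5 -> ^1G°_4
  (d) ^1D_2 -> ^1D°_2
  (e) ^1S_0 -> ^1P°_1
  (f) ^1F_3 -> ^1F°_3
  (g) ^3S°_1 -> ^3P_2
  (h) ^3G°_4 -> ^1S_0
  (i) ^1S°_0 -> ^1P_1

(a) allowed
(b) allowed
(c) allowed
(d) allowed
(e) allowed
(f) allowed
(g) allowed
(h) forbidden (ΔS, ΔL, ΔJ fail)
(i) allowed
Total allowed: 8 of 9.

8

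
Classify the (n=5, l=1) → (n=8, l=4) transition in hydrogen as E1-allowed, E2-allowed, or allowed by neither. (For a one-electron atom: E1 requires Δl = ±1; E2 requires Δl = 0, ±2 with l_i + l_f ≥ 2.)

Δl = 4 − 1 = +3; l_i + l_f = 5.
E1 (Δl = ±1): not satisfied.
E2 (Δl = 0,±2, l_i+l_f ≥ 2): not satisfied.

neither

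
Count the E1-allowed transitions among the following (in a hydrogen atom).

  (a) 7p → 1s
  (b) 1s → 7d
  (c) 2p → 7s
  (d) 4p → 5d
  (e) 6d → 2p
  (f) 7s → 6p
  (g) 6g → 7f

6

(a) allowed
(b) forbidden — Δl = +2 (E1 requires Δl = ±1)
(c) allowed
(d) allowed
(e) allowed
(f) allowed
(g) allowed
Total allowed: 6 of 7.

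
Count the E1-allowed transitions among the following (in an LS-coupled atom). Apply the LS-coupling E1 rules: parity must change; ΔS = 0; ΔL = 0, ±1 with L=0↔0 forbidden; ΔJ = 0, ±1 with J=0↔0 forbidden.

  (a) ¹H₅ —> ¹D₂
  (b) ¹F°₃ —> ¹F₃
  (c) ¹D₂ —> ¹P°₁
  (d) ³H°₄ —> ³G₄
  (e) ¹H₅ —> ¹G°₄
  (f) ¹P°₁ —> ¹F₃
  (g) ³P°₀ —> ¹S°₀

(a) forbidden (parity, ΔL, ΔJ fail)
(b) allowed
(c) allowed
(d) allowed
(e) allowed
(f) forbidden (ΔL, ΔJ fail)
(g) forbidden (parity, ΔS, ΔJ fail)
Total allowed: 4 of 7.

4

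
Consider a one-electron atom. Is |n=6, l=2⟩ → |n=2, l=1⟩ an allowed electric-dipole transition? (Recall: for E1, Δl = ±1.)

allowed

Δl = 1 − 2 = -1; the E1 rule Δl = ±1 is ok.
All E1 selection rules are satisfied.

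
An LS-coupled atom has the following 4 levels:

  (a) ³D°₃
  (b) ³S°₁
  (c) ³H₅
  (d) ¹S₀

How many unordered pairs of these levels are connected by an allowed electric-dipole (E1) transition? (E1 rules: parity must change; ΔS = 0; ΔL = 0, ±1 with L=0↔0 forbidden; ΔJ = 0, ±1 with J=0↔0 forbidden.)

0

(a)–(b): forbidden (parity, ΔL, ΔJ).
(a)–(c): forbidden (ΔL, ΔJ).
(a)–(d): forbidden (ΔS, ΔL, ΔJ).
(b)–(c): forbidden (ΔL, ΔJ).
(b)–(d): forbidden (ΔS, ΔL).
(c)–(d): forbidden (parity, ΔS, ΔL, ΔJ).
Allowed pairs: 0 of 6.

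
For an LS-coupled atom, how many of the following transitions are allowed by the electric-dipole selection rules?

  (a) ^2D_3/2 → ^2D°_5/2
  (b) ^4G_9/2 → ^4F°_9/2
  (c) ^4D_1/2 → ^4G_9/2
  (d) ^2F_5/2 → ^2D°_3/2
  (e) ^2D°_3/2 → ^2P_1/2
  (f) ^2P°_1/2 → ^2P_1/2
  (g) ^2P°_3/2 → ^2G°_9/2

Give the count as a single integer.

5

(a) allowed
(b) allowed
(c) forbidden (parity, ΔL, ΔJ fail)
(d) allowed
(e) allowed
(f) allowed
(g) forbidden (parity, ΔL, ΔJ fail)
Total allowed: 5 of 7.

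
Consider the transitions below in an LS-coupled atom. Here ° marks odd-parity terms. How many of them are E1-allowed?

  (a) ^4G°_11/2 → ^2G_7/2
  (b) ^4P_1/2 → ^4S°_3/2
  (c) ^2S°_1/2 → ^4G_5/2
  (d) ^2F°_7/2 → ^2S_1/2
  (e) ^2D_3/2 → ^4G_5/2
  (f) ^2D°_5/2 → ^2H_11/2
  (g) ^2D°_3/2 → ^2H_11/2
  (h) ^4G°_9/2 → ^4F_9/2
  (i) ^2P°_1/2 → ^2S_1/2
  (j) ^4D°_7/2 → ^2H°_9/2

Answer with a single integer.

(a) forbidden (ΔS, ΔJ fail)
(b) allowed
(c) forbidden (ΔS, ΔL, ΔJ fail)
(d) forbidden (ΔL, ΔJ fail)
(e) forbidden (parity, ΔS, ΔL fail)
(f) forbidden (ΔL, ΔJ fail)
(g) forbidden (ΔL, ΔJ fail)
(h) allowed
(i) allowed
(j) forbidden (parity, ΔS, ΔL fail)
Total allowed: 3 of 10.

3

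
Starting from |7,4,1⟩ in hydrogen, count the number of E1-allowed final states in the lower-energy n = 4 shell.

E1 requires Δl = ±1, so l_f ∈ {3, 5}; with 0 ≤ l_f ≤ n_f−1 = 3, the allowed l_f values are {3}.
For l_f = 3: m_f ∈ {m_i−1, m_i, m_i+1} ∩ [−3, 3] = {0, 1, 2} → 3 states.
Total: 3.

3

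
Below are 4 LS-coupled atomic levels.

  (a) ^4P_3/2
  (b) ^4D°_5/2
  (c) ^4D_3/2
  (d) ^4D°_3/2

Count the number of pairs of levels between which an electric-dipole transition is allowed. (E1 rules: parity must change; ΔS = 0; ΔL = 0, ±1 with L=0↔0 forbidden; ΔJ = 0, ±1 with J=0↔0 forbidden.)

(a)–(b): allowed.
(a)–(c): forbidden (parity).
(a)–(d): allowed.
(b)–(c): allowed.
(b)–(d): forbidden (parity).
(c)–(d): allowed.
Allowed pairs: 4 of 6.

4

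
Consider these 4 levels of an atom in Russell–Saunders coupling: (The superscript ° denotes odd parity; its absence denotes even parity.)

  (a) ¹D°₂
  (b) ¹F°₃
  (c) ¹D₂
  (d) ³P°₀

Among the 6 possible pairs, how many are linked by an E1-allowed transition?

2

(a)–(b): forbidden (parity).
(a)–(c): allowed.
(a)–(d): forbidden (parity, ΔS, ΔJ).
(b)–(c): allowed.
(b)–(d): forbidden (parity, ΔS, ΔL, ΔJ).
(c)–(d): forbidden (ΔS, ΔJ).
Allowed pairs: 2 of 6.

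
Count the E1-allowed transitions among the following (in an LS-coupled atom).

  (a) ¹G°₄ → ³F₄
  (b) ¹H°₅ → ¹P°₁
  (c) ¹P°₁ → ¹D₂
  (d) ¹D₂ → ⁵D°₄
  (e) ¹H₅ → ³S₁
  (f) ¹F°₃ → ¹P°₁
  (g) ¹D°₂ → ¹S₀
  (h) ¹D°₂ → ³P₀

1

(a) forbidden (ΔS fails)
(b) forbidden (parity, ΔL, ΔJ fail)
(c) allowed
(d) forbidden (ΔS, ΔJ fail)
(e) forbidden (parity, ΔS, ΔL, ΔJ fail)
(f) forbidden (parity, ΔL, ΔJ fail)
(g) forbidden (ΔL, ΔJ fail)
(h) forbidden (ΔS, ΔJ fail)
Total allowed: 1 of 8.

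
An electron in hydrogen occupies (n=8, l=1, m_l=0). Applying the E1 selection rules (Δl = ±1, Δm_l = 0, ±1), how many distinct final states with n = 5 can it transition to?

E1 requires Δl = ±1, so l_f ∈ {0, 2}; with 0 ≤ l_f ≤ n_f−1 = 4, the allowed l_f values are {0, 2}.
For l_f = 0: m_f ∈ {m_i−1, m_i, m_i+1} ∩ [−0, 0] = {0} → 1 state.
For l_f = 2: m_f ∈ {m_i−1, m_i, m_i+1} ∩ [−2, 2] = {-1, 0, 1} → 3 states.
Total: 4.

4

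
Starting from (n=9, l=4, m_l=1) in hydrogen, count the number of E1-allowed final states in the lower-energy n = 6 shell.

E1 requires Δl = ±1, so l_f ∈ {3, 5}; with 0 ≤ l_f ≤ n_f−1 = 5, the allowed l_f values are {3, 5}.
For l_f = 3: m_f ∈ {m_i−1, m_i, m_i+1} ∩ [−3, 3] = {0, 1, 2} → 3 states.
For l_f = 5: m_f ∈ {m_i−1, m_i, m_i+1} ∩ [−5, 5] = {0, 1, 2} → 3 states.
Total: 6.

6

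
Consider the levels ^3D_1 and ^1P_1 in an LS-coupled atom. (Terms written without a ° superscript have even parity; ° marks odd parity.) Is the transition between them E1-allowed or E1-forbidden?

Parity must change: even → even — ✗.
ΔS = 0: S: 1 → 0 — ✗.
ΔL = 0, ±1 (not L=0↔0): L: 2 → 1, ΔL = -1 — ✓.
ΔJ = 0, ±1 (not J=0↔0): J: 1 → 1, ΔJ = +0 — ✓.
Rule(s) violated: parity, ΔS.

forbidden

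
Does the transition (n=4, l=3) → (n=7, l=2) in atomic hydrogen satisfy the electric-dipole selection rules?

Initial l = 3, final l = 2, so Δl = -1. E1 requires Δl = ±1: passes.
All E1 selection rules are satisfied.

allowed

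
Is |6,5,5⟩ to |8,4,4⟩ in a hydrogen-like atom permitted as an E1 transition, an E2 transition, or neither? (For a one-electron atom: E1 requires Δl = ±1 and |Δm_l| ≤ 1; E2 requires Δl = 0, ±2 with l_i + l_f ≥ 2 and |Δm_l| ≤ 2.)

Δl = 4 − 5 = -1; l_i + l_f = 9.
Δm_l = -1.
E1 (Δl = ±1, |Δm_l| ≤ 1): satisfied.
E2 (Δl = 0,±2, l_i+l_f ≥ 2, |Δm_l| ≤ 2): not satisfied.

E1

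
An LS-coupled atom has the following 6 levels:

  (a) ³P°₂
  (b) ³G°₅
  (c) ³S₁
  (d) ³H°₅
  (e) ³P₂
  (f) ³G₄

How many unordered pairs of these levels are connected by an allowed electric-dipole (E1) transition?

4

(a)–(b): forbidden (parity, ΔL, ΔJ).
(a)–(c): allowed.
(a)–(d): forbidden (parity, ΔL, ΔJ).
(a)–(e): allowed.
(a)–(f): forbidden (ΔL, ΔJ).
(b)–(c): forbidden (ΔL, ΔJ).
(b)–(d): forbidden (parity).
(b)–(e): forbidden (ΔL, ΔJ).
(b)–(f): allowed.
(c)–(d): forbidden (ΔL, ΔJ).
(c)–(e): forbidden (parity).
(c)–(f): forbidden (parity, ΔL, ΔJ).
(d)–(e): forbidden (ΔL, ΔJ).
(d)–(f): allowed.
(e)–(f): forbidden (parity, ΔL, ΔJ).
Allowed pairs: 4 of 15.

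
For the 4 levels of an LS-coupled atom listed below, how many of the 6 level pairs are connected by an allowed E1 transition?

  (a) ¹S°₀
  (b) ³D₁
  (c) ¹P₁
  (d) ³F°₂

2

(a)–(b): forbidden (ΔS, ΔL).
(a)–(c): allowed.
(a)–(d): forbidden (parity, ΔS, ΔL, ΔJ).
(b)–(c): forbidden (parity, ΔS).
(b)–(d): allowed.
(c)–(d): forbidden (ΔS, ΔL).
Allowed pairs: 2 of 6.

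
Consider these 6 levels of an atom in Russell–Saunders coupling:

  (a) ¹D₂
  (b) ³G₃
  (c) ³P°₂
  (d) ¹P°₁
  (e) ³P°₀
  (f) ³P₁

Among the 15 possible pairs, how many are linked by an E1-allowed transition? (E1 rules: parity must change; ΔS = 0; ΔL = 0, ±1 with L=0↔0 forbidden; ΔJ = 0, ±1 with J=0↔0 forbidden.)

(a)–(b): forbidden (parity, ΔS, ΔL).
(a)–(c): forbidden (ΔS).
(a)–(d): allowed.
(a)–(e): forbidden (ΔS, ΔJ).
(a)–(f): forbidden (parity, ΔS).
(b)–(c): forbidden (ΔL).
(b)–(d): forbidden (ΔS, ΔL, ΔJ).
(b)–(e): forbidden (ΔL, ΔJ).
(b)–(f): forbidden (parity, ΔL, ΔJ).
(c)–(d): forbidden (parity, ΔS).
(c)–(e): forbidden (parity, ΔJ).
(c)–(f): allowed.
(d)–(e): forbidden (parity, ΔS).
(d)–(f): forbidden (ΔS).
(e)–(f): allowed.
Allowed pairs: 3 of 15.

3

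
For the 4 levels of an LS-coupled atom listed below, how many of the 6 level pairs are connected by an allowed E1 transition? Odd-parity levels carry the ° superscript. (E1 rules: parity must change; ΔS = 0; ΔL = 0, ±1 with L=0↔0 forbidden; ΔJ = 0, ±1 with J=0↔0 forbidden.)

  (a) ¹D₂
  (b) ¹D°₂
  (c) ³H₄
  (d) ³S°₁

1

(a)–(b): allowed.
(a)–(c): forbidden (parity, ΔS, ΔL, ΔJ).
(a)–(d): forbidden (ΔS, ΔL).
(b)–(c): forbidden (ΔS, ΔL, ΔJ).
(b)–(d): forbidden (parity, ΔS, ΔL).
(c)–(d): forbidden (ΔL, ΔJ).
Allowed pairs: 1 of 6.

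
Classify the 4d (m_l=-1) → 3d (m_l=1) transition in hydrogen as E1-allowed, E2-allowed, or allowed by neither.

E2

Δl = 2 − 2 = +0; l_i + l_f = 4.
Δm_l = +2.
E1 (Δl = ±1, |Δm_l| ≤ 1): not satisfied.
E2 (Δl = 0,±2, l_i+l_f ≥ 2, |Δm_l| ≤ 2): satisfied.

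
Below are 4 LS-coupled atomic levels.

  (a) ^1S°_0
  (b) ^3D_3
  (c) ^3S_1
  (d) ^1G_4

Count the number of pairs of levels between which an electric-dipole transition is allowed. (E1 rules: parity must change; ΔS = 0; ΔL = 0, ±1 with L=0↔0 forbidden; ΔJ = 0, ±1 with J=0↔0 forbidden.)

(a)–(b): forbidden (ΔS, ΔL, ΔJ).
(a)–(c): forbidden (ΔS, ΔL).
(a)–(d): forbidden (ΔL, ΔJ).
(b)–(c): forbidden (parity, ΔL, ΔJ).
(b)–(d): forbidden (parity, ΔS, ΔL).
(c)–(d): forbidden (parity, ΔS, ΔL, ΔJ).
Allowed pairs: 0 of 6.

0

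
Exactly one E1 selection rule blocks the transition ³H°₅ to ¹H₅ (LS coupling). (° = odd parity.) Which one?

Parity must change: odd → even — passes.
ΔS = 0: S: 1 → 0 — fails.
ΔL = 0, ±1 (not L=0↔0): L: 5 → 5, ΔL = +0 — passes.
ΔJ = 0, ±1 (not J=0↔0): J: 5 → 5, ΔJ = +0 — passes.

the ΔS = 0 rule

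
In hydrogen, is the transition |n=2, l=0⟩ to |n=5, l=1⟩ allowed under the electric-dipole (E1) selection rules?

Initial l = 0, final l = 1, so Δl = +1. E1 requires Δl = ±1: satisfied.
All E1 selection rules are satisfied.

allowed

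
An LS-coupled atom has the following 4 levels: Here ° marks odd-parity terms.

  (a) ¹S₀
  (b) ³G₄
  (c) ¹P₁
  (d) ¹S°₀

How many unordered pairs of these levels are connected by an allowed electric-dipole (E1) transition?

(a)–(b): forbidden (parity, ΔS, ΔL, ΔJ).
(a)–(c): forbidden (parity).
(a)–(d): forbidden (ΔL, ΔJ).
(b)–(c): forbidden (parity, ΔS, ΔL, ΔJ).
(b)–(d): forbidden (ΔS, ΔL, ΔJ).
(c)–(d): allowed.
Allowed pairs: 1 of 6.

1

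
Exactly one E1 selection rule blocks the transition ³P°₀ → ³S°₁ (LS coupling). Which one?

parity

Initial level: S=1, L=1, J=0, parity odd. Final level: S=1, L=0, J=1, parity odd.
Parity must change: odd → odd — violated.
ΔS = 0: S: 1 → 1 — satisfied.
ΔL = 0, ±1 (not L=0↔0): L: 1 → 0, ΔL = -1 — satisfied.
ΔJ = 0, ±1 (not J=0↔0): J: 0 → 1, ΔJ = +1 — satisfied.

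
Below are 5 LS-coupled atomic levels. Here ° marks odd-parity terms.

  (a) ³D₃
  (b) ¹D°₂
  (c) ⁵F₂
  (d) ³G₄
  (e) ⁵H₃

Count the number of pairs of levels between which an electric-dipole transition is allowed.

0

(a)–(b): forbidden (ΔS).
(a)–(c): forbidden (parity, ΔS).
(a)–(d): forbidden (parity, ΔL).
(a)–(e): forbidden (parity, ΔS, ΔL).
(b)–(c): forbidden (ΔS).
(b)–(d): forbidden (ΔS, ΔL, ΔJ).
(b)–(e): forbidden (ΔS, ΔL).
(c)–(d): forbidden (parity, ΔS, ΔJ).
(c)–(e): forbidden (parity, ΔL).
(d)–(e): forbidden (parity, ΔS).
Allowed pairs: 0 of 10.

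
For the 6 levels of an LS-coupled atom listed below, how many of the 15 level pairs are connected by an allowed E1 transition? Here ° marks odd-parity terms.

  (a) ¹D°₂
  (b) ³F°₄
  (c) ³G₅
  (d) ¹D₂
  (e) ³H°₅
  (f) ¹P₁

4

(a)–(b): forbidden (parity, ΔS, ΔJ).
(a)–(c): forbidden (ΔS, ΔL, ΔJ).
(a)–(d): allowed.
(a)–(e): forbidden (parity, ΔS, ΔL, ΔJ).
(a)–(f): allowed.
(b)–(c): allowed.
(b)–(d): forbidden (ΔS, ΔJ).
(b)–(e): forbidden (parity, ΔL).
(b)–(f): forbidden (ΔS, ΔL, ΔJ).
(c)–(d): forbidden (parity, ΔS, ΔL, ΔJ).
(c)–(e): allowed.
(c)–(f): forbidden (parity, ΔS, ΔL, ΔJ).
(d)–(e): forbidden (ΔS, ΔL, ΔJ).
(d)–(f): forbidden (parity).
(e)–(f): forbidden (ΔS, ΔL, ΔJ).
Allowed pairs: 4 of 15.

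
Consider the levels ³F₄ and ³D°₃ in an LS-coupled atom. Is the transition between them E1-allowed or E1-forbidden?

allowed

Parity must change: even → odd — satisfied.
ΔS = 0: S: 1 → 1 — satisfied.
ΔL = 0, ±1 (not L=0↔0): L: 3 → 2, ΔL = -1 — satisfied.
ΔJ = 0, ±1 (not J=0↔0): J: 4 → 3, ΔJ = -1 — satisfied.
All four E1 rules are satisfied.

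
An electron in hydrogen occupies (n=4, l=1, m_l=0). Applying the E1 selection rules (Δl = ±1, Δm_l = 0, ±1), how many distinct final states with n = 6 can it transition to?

4

E1 requires Δl = ±1, so l_f ∈ {0, 2}; with 0 ≤ l_f ≤ n_f−1 = 5, the allowed l_f values are {0, 2}.
For l_f = 0: m_f ∈ {m_i−1, m_i, m_i+1} ∩ [−0, 0] = {0} → 1 state.
For l_f = 2: m_f ∈ {m_i−1, m_i, m_i+1} ∩ [−2, 2] = {-1, 0, 1} → 3 states.
Total: 4.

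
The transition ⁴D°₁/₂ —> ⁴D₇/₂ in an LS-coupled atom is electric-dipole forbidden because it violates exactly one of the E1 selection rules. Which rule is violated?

Parity must change: odd → even — ✓.
ΔS = 0: S: 3/2 → 3/2 — ✓.
ΔL = 0, ±1 (not L=0↔0): L: 2 → 2, ΔL = +0 — ✓.
ΔJ = 0, ±1 (not J=0↔0): J: 1/2 → 7/2, ΔJ = +3 — ✗.

the ΔJ = 0, ±1 rule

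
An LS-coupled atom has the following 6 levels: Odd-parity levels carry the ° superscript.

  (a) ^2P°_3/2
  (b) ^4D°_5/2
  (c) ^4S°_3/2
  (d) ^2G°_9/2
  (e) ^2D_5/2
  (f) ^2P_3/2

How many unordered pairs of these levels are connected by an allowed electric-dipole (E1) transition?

(a)–(b): forbidden (parity, ΔS).
(a)–(c): forbidden (parity, ΔS).
(a)–(d): forbidden (parity, ΔL, ΔJ).
(a)–(e): allowed.
(a)–(f): allowed.
(b)–(c): forbidden (parity, ΔL).
(b)–(d): forbidden (parity, ΔS, ΔL, ΔJ).
(b)–(e): forbidden (ΔS).
(b)–(f): forbidden (ΔS).
(c)–(d): forbidden (parity, ΔS, ΔL, ΔJ).
(c)–(e): forbidden (ΔS, ΔL).
(c)–(f): forbidden (ΔS).
(d)–(e): forbidden (ΔL, ΔJ).
(d)–(f): forbidden (ΔL, ΔJ).
(e)–(f): forbidden (parity).
Allowed pairs: 2 of 15.

2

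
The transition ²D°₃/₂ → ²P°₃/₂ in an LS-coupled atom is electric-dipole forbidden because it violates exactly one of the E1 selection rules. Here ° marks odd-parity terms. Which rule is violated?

parity

Parity must change: odd → odd — violated.
ΔL = 0, ±1 (not L=0↔0): L: 2 → 1, ΔL = -1 — satisfied.
ΔS = 0: S: 1/2 → 1/2 — satisfied.
ΔJ = 0, ±1 (not J=0↔0): J: 3/2 → 3/2, ΔJ = +0 — satisfied.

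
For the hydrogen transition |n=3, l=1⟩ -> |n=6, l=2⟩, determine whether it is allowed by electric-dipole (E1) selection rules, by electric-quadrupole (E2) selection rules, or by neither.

E1

Δl = 2 − 1 = +1; l_i + l_f = 3.
E1 (Δl = ±1): satisfied.
E2 (Δl = 0,±2, l_i+l_f ≥ 2): not satisfied.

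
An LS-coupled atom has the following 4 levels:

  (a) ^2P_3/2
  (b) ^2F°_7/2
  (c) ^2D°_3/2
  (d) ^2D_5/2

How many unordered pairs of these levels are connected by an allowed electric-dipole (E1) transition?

(a)–(b): forbidden (ΔL, ΔJ).
(a)–(c): allowed.
(a)–(d): forbidden (parity).
(b)–(c): forbidden (parity, ΔJ).
(b)–(d): allowed.
(c)–(d): allowed.
Allowed pairs: 3 of 6.

3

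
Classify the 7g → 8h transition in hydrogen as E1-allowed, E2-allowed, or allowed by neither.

Δl = 5 − 4 = +1; l_i + l_f = 9.
E1 (Δl = ±1): satisfied.
E2 (Δl = 0,±2, l_i+l_f ≥ 2): not satisfied.

E1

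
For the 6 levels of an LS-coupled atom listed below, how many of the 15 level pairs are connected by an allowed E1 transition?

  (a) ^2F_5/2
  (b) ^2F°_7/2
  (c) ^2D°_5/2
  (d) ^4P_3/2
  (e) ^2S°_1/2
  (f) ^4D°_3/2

(a)–(b): allowed.
(a)–(c): allowed.
(a)–(d): forbidden (parity, ΔS, ΔL).
(a)–(e): forbidden (ΔL, ΔJ).
(a)–(f): forbidden (ΔS).
(b)–(c): forbidden (parity).
(b)–(d): forbidden (ΔS, ΔL, ΔJ).
(b)–(e): forbidden (parity, ΔL, ΔJ).
(b)–(f): forbidden (parity, ΔS, ΔJ).
(c)–(d): forbidden (ΔS).
(c)–(e): forbidden (parity, ΔL, ΔJ).
(c)–(f): forbidden (parity, ΔS).
(d)–(e): forbidden (ΔS).
(d)–(f): allowed.
(e)–(f): forbidden (parity, ΔS, ΔL).
Allowed pairs: 3 of 15.

3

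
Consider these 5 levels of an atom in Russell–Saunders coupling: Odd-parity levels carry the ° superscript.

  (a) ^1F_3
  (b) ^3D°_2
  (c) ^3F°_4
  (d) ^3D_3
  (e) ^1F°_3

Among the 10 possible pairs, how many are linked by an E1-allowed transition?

3

(a)–(b): forbidden (ΔS).
(a)–(c): forbidden (ΔS).
(a)–(d): forbidden (parity, ΔS).
(a)–(e): allowed.
(b)–(c): forbidden (parity, ΔJ).
(b)–(d): allowed.
(b)–(e): forbidden (parity, ΔS).
(c)–(d): allowed.
(c)–(e): forbidden (parity, ΔS).
(d)–(e): forbidden (ΔS).
Allowed pairs: 3 of 10.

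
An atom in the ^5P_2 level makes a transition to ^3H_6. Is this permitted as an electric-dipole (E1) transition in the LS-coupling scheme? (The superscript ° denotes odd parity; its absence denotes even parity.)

Reading off the term symbols: S 2→1, L 1→5, J 2→6, parity even→even.
Parity must change: even → even — fails.
ΔS = 0: S: 2 → 1 — fails.
ΔL = 0, ±1 (not L=0↔0): L: 1 → 5, ΔL = +4 — fails.
ΔJ = 0, ±1 (not J=0↔0): J: 2 → 6, ΔJ = +4 — fails.
Rule(s) violated: parity, ΔS, ΔL, ΔJ.

forbidden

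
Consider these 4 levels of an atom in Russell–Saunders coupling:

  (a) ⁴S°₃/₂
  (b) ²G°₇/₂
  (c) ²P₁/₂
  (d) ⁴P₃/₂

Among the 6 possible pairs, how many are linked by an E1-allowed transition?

1

(a)–(b): forbidden (parity, ΔS, ΔL, ΔJ).
(a)–(c): forbidden (ΔS).
(a)–(d): allowed.
(b)–(c): forbidden (ΔL, ΔJ).
(b)–(d): forbidden (ΔS, ΔL, ΔJ).
(c)–(d): forbidden (parity, ΔS).
Allowed pairs: 1 of 6.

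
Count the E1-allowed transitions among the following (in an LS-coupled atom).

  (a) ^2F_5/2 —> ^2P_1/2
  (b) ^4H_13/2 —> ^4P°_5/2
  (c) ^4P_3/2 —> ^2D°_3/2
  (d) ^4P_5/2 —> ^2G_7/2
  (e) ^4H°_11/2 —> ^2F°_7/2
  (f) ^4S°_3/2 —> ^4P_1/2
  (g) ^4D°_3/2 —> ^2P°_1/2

(a) forbidden (parity, ΔL, ΔJ fail)
(b) forbidden (ΔL, ΔJ fail)
(c) forbidden (ΔS fails)
(d) forbidden (parity, ΔS, ΔL fail)
(e) forbidden (parity, ΔS, ΔL, ΔJ fail)
(f) allowed
(g) forbidden (parity, ΔS fail)
Total allowed: 1 of 7.

1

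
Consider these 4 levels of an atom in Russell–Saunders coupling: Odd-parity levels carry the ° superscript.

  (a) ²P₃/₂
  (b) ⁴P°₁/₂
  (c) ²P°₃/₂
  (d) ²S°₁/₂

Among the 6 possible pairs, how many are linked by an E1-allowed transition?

2

(a)–(b): forbidden (ΔS).
(a)–(c): allowed.
(a)–(d): allowed.
(b)–(c): forbidden (parity, ΔS).
(b)–(d): forbidden (parity, ΔS).
(c)–(d): forbidden (parity).
Allowed pairs: 2 of 6.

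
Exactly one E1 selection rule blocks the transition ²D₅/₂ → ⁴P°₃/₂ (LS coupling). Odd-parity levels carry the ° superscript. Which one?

Reading off the term symbols: S 1/2→3/2, L 2→1, J 5/2→3/2, parity even→odd.
Parity must change: even → odd — passes.
ΔS = 0: S: 1/2 → 3/2 — fails.
ΔL = 0, ±1 (not L=0↔0): L: 2 → 1, ΔL = -1 — passes.
ΔJ = 0, ±1 (not J=0↔0): J: 5/2 → 3/2, ΔJ = -1 — passes.

the ΔS = 0 rule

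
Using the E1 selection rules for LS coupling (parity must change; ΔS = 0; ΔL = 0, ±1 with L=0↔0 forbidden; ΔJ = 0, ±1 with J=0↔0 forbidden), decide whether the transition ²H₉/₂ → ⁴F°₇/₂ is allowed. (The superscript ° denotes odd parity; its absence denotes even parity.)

forbidden

Reading off the term symbols: S 1/2→3/2, L 5→3, J 9/2→7/2, parity even→odd.
ΔL = 0, ±1 (not L=0↔0): L: 5 → 3, ΔL = -2 — fails.
ΔJ = 0, ±1 (not J=0↔0): J: 9/2 → 7/2, ΔJ = -1 — passes.
Parity must change: even → odd — passes.
ΔS = 0: S: 1/2 → 3/2 — fails.
Rule(s) violated: ΔS, ΔL.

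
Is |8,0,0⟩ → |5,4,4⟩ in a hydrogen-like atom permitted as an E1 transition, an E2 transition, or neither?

Δl = 4 − 0 = +4; l_i + l_f = 4.
Δm_l = +4.
E1 (Δl = ±1, |Δm_l| ≤ 1): not satisfied.
E2 (Δl = 0,±2, l_i+l_f ≥ 2, |Δm_l| ≤ 2): not satisfied.

neither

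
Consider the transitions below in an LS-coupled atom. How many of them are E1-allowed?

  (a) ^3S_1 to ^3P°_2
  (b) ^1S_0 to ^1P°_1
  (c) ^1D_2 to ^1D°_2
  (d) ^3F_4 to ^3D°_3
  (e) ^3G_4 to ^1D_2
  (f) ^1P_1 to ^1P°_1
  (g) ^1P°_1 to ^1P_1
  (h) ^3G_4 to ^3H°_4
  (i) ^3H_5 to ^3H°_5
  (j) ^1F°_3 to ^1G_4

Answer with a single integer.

9

(a) allowed
(b) allowed
(c) allowed
(d) allowed
(e) forbidden (parity, ΔS, ΔL, ΔJ fail)
(f) allowed
(g) allowed
(h) allowed
(i) allowed
(j) allowed
Total allowed: 9 of 10.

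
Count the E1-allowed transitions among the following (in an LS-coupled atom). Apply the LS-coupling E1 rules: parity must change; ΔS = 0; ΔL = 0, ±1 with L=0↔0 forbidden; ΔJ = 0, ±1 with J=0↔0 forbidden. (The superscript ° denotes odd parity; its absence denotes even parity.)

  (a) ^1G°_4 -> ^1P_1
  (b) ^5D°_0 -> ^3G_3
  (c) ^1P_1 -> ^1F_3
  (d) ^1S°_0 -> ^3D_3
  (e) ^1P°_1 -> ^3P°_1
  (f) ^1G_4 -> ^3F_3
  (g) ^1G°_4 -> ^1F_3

1

(a) forbidden (ΔL, ΔJ fail)
(b) forbidden (ΔS, ΔL, ΔJ fail)
(c) forbidden (parity, ΔL, ΔJ fail)
(d) forbidden (ΔS, ΔL, ΔJ fail)
(e) forbidden (parity, ΔS fail)
(f) forbidden (parity, ΔS fail)
(g) allowed
Total allowed: 1 of 7.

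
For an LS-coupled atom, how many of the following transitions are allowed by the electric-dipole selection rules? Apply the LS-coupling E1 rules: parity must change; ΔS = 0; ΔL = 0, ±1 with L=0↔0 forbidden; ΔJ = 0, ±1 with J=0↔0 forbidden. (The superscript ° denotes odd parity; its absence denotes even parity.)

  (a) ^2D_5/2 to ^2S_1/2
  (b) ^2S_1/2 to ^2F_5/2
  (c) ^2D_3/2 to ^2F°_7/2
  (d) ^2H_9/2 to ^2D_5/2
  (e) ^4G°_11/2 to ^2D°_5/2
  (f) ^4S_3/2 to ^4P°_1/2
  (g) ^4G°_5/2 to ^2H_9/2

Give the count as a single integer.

1

(a) forbidden (parity, ΔL, ΔJ fail)
(b) forbidden (parity, ΔL, ΔJ fail)
(c) forbidden (ΔJ fails)
(d) forbidden (parity, ΔL, ΔJ fail)
(e) forbidden (parity, ΔS, ΔL, ΔJ fail)
(f) allowed
(g) forbidden (ΔS, ΔJ fail)
Total allowed: 1 of 7.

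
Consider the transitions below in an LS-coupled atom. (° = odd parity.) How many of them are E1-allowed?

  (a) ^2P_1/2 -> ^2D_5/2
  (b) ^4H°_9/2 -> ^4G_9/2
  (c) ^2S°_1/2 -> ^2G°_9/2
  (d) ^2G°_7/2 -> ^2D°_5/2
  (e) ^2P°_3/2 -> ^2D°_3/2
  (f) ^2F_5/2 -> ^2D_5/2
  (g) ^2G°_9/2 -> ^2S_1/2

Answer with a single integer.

(a) forbidden (parity, ΔJ fail)
(b) allowed
(c) forbidden (parity, ΔL, ΔJ fail)
(d) forbidden (parity, ΔL fail)
(e) forbidden (parity fails)
(f) forbidden (parity fails)
(g) forbidden (ΔL, ΔJ fail)
Total allowed: 1 of 7.

1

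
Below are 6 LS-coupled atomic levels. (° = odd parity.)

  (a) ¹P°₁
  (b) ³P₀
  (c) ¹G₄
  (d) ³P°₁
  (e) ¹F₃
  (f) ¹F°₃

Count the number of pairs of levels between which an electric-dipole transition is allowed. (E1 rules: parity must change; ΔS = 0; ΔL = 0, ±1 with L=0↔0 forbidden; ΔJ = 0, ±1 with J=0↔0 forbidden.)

(a)–(b): forbidden (ΔS).
(a)–(c): forbidden (ΔL, ΔJ).
(a)–(d): forbidden (parity, ΔS).
(a)–(e): forbidden (ΔL, ΔJ).
(a)–(f): forbidden (parity, ΔL, ΔJ).
(b)–(c): forbidden (parity, ΔS, ΔL, ΔJ).
(b)–(d): allowed.
(b)–(e): forbidden (parity, ΔS, ΔL, ΔJ).
(b)–(f): forbidden (ΔS, ΔL, ΔJ).
(c)–(d): forbidden (ΔS, ΔL, ΔJ).
(c)–(e): forbidden (parity).
(c)–(f): allowed.
(d)–(e): forbidden (ΔS, ΔL, ΔJ).
(d)–(f): forbidden (parity, ΔS, ΔL, ΔJ).
(e)–(f): allowed.
Allowed pairs: 3 of 15.

3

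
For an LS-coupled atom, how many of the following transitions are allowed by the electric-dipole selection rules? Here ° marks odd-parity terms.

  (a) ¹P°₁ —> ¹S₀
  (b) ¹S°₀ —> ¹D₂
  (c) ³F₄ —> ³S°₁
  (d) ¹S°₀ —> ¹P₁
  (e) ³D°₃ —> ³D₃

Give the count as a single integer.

3

(a) allowed
(b) forbidden (ΔL, ΔJ fail)
(c) forbidden (ΔL, ΔJ fail)
(d) allowed
(e) allowed
Total allowed: 3 of 5.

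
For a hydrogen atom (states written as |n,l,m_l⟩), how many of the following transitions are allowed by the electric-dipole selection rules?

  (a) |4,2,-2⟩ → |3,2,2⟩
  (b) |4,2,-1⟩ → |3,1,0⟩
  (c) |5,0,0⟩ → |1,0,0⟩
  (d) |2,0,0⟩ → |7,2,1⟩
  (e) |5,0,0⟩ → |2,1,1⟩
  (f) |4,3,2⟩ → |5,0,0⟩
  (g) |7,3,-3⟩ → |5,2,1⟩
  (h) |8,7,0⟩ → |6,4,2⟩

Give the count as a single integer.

2

(a) forbidden — Δl = +0 (E1 requires Δl = ±1); Δm_l = +4 (E1 requires Δm_l = 0, ±1)
(b) allowed
(c) forbidden — Δl = +0 (E1 requires Δl = ±1)
(d) forbidden — Δl = +2 (E1 requires Δl = ±1)
(e) allowed
(f) forbidden — Δl = -3 (E1 requires Δl = ±1); Δm_l = -2 (E1 requires Δm_l = 0, ±1)
(g) forbidden — Δm_l = +4 (E1 requires Δm_l = 0, ±1)
(h) forbidden — Δl = -3 (E1 requires Δl = ±1); Δm_l = +2 (E1 requires Δm_l = 0, ±1)
Total allowed: 2 of 8.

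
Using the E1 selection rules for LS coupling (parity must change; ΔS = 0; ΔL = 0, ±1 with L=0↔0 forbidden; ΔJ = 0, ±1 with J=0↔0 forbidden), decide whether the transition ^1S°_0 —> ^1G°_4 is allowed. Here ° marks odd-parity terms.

forbidden

Initial level: S=0, L=0, J=0, parity odd. Final level: S=0, L=4, J=4, parity odd.
Parity must change: odd → odd — fails.
ΔS = 0: S: 0 → 0 — passes.
ΔL = 0, ±1 (not L=0↔0): L: 0 → 4, ΔL = +4 — fails.
ΔJ = 0, ±1 (not J=0↔0): J: 0 → 4, ΔJ = +4 — fails.
Rule(s) violated: parity, ΔL, ΔJ.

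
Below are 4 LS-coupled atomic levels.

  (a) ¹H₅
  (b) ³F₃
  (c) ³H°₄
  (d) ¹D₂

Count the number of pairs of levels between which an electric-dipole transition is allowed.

0

(a)–(b): forbidden (parity, ΔS, ΔL, ΔJ).
(a)–(c): forbidden (ΔS).
(a)–(d): forbidden (parity, ΔL, ΔJ).
(b)–(c): forbidden (ΔL).
(b)–(d): forbidden (parity, ΔS).
(c)–(d): forbidden (ΔS, ΔL, ΔJ).
Allowed pairs: 0 of 6.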